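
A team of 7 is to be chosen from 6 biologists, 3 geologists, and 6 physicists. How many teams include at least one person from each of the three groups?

Total 7-person selections from all 15: C(15,7) = 6435.
Subtract selections that omit an entire group: no biologists → C(9,7) = 36; no geologists → C(12,7) = 792; no physicists → C(9,7) = 36.
Add back selections omitting two groups (i.e. drawn from a single group): C(6,7) + C(3,7) + C(6,7) = 0.
By inclusion–exclusion: 6435 − 864 + 0 = 5571.

5571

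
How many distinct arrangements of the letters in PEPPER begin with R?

Fix R in the first position and arrange the remaining 5 letters.
Those 5 letters have E appearing twice and P appearing 3 times, giving (5)!/(3!·2!) = 10.

10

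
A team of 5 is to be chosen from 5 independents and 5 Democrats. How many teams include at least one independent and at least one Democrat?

250

Total 5-person selections from all 10: C(10,5) = 252.
Subtract selections that omit an entire group: no independents → C(5,5) = 1; no Democrats → C(5,5) = 1.
Both groups omitted at once is impossible, so 252 − 2 = 250.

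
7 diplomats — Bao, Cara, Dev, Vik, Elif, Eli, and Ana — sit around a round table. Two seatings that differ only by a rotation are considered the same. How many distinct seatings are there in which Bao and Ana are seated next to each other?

Glue Bao and Ana into a block (2 internal orders). Seating 6 units around a circle gives (5)! arrangements.
So 2 × (5)! = 2 × 120 = 240.

240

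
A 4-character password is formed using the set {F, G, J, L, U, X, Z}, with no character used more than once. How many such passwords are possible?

840

With no repetition, fill the 4 characters in order: 7 choices, then 6, down to 4.
That product is 7 × 6 × 5 × 4 = 840.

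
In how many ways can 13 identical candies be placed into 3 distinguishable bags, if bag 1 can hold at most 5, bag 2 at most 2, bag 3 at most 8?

6

Ignoring the caps, the number of non-negative solutions to x_1+…+x_3 = 13 is C(15,2) = 105.
Subtract solutions that violate a single cap (substitute x_i' = x_i − (cap_i+1)): x_1 ≥ 6 gives C(9,2) = 36; x_2 ≥ 3 gives C(12,2) = 66; x_3 ≥ 9 gives C(6,2) = 15. Together 117.
Add back pairs where two caps are both exceeded: 15 + 0 + 3 = 18.
By inclusion–exclusion the count is 105 − 117 + 18 = 6.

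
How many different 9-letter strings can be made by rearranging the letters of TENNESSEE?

3780

Letter multiplicities in TENNESSEE: E×4, N×2, S×2, T×1.
So there are 9! / (4!·2!·2!) = 3780 distinguishable arrangements.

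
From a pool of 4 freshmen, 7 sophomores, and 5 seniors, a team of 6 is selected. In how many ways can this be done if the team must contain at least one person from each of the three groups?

6545

Total 6-person selections from all 16: C(16,6) = 8008.
Subtract selections that omit an entire group: no freshmen → C(12,6) = 924; no sophomores → C(9,6) = 84; no seniors → C(11,6) = 462.
Add back selections omitting two groups (i.e. drawn from a single group): C(4,6) + C(7,6) + C(5,6) = 7.
By inclusion–exclusion: 8008 − 1470 + 7 = 6545.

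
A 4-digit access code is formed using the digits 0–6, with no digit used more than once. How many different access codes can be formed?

With no repetition, fill the 4 digits in order: 7 choices, then 6, down to 4.
That product is 7 × 6 × 5 × 4 = 840.

840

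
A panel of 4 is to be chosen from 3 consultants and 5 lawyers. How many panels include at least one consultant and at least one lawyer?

65

Unrestricted: C(8,4) = 70 ways to pick any 4 of the 8.
Subtract selections that omit an entire group: no consultants → C(5,4) = 5; no lawyers → C(3,4) = 0.
Both groups omitted at once is impossible, so 70 − 5 = 65.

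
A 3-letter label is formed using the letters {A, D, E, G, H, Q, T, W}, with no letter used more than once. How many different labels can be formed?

336

Choose and order 3 of the 8 symbols: the first letter has 8 options, the next 7, then 6.
That product is 8 × 7 × 6 = 336.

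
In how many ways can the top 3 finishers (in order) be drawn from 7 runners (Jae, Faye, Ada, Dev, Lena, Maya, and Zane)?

This is an ordered selection of 3 from 7: P(7,3).
That gives 7 × 6 × 5 = 210.

210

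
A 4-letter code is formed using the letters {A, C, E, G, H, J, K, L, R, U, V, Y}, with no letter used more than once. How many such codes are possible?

11880

With no repetition, fill the 4 letters in order: 12 choices, then 11, down to 9.
That product is 12 × 11 × 10 × 9 = 11880.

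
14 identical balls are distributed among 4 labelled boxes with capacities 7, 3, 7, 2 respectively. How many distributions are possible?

Without the upper bounds there are C(17,3) = 680 ways to split 14 among 4 boxes.
Subtract solutions that violate a single cap (substitute x_i' = x_i − (cap_i+1)): x_1 ≥ 8 gives C(9,3) = 84; x_2 ≥ 4 gives C(13,3) = 286; x_3 ≥ 8 gives C(9,3) = 84; x_4 ≥ 3 gives C(14,3) = 364. Together 818.
Add back pairs where two caps are both exceeded: 10 + 0 + 20 + 10 + 120 + 20 = 180.
By inclusion–exclusion the count is 680 − 818 + 180 = 42.

42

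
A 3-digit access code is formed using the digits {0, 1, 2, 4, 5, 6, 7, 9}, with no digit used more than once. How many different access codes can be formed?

Choose and order 3 of the 8 symbols: the first digit has 8 options, the next 7, then 6.
8 × 7 × 6 = 336.

336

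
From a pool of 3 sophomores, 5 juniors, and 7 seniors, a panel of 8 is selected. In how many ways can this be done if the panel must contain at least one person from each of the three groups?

Unrestricted: C(15,8) = 6435 ways to pick any 8 of the 15.
Selections missing a whole group: no sophomores → C(12,8) = 495; no juniors → C(10,8) = 45; no seniors → C(8,8) = 1.
Add back selections omitting two groups (i.e. drawn from a single group): C(3,8) + C(5,8) + C(7,8) = 0.
By inclusion–exclusion: 6435 − 541 + 0 = 5894.

5894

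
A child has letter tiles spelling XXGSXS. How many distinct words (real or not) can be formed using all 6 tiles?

Letter multiplicities in XXGSXS: G×1, S×2, X×3.
Dividing 6! = 720 by 3!·2! = 12 for the repeated letters gives 60.

60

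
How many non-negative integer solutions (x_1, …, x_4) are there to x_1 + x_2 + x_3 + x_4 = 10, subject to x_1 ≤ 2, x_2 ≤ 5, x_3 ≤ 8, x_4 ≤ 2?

By stars and bars, unrestricted non-negative solutions to x_1+…+x_4 = 10 number C(10+3,3) = 286.
Subtract solutions that violate a single cap (substitute x_i' = x_i − (cap_i+1)): x_1 ≥ 3 gives C(10,3) = 120; x_2 ≥ 6 gives C(7,3) = 35; x_3 ≥ 9 gives C(4,3) = 4; x_4 ≥ 3 gives C(10,3) = 120. Together 279.
Add back pairs where two caps are both exceeded: 4 + 0 + 35 + 0 + 4 + 0 = 43.
By inclusion–exclusion the count is 286 − 279 + 43 = 50.

50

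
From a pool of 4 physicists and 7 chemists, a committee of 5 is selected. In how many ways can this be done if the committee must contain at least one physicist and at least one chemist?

Total 5-person selections from all 11: C(11,5) = 462.
Subtract selections that omit an entire group: no physicists → C(7,5) = 21; no chemists → C(4,5) = 0.
Both groups omitted at once is impossible, so 462 − 21 = 441.

441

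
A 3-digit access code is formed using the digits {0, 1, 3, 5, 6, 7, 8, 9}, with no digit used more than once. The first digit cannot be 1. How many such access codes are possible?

The first digit has 8−1 = 7 choices (anything except 1).
The remaining 2 digits are filled from the other 7 symbols without repetition: 7 × 6 = 42.
Total: 7 × 42 = 294.

294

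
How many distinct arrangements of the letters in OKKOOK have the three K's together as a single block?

4

Treat the 3 copies of K as a single block. The multiset to arrange is then {KKK, O, O, O}, 4 items in all.
That gives (4)!/(3!) = 4 arrangements.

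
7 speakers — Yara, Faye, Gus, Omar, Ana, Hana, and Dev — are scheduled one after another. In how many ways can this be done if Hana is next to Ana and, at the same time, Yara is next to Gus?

480

Treat {Hana,Ana} as one block (2 orders) and {Yara,Gus} as another (2 orders).
That leaves 5 units to arrange: 2 × 2 × 5! = 4 × 120 = 480.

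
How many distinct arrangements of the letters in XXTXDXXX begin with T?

Fix T in the first position and arrange the remaining 7 letters.
Those 7 letters have X appearing 6 times, giving (7)!/(6!) = 7.

7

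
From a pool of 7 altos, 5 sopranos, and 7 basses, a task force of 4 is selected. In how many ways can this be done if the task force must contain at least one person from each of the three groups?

1960

With no constraint there are C(19,4) = 3876 possible selections.
Subtract selections that omit an entire group: no altos → C(12,4) = 495; no sopranos → C(14,4) = 1001; no basses → C(12,4) = 495.
Add back selections omitting two groups (i.e. drawn from a single group): C(7,4) + C(5,4) + C(7,4) = 75.
By inclusion–exclusion: 3876 − 1991 + 75 = 1960.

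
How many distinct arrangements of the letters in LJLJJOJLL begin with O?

70

With the first slot taken by O, it remains to arrange the other 8 letters (LJLJJJLL).
Those 8 letters have J appearing 4 times and L appearing 4 times, giving (8)!/(4!·4!) = 70.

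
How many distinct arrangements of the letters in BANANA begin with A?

With the first slot taken by A, it remains to arrange the other 5 letters (BNANA).
Those 5 letters have A appearing twice and N appearing twice, giving (5)!/(2!·2!) = 30.

30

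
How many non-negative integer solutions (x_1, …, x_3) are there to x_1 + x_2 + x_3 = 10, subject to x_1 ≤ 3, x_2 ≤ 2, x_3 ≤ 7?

Ignoring the caps, the number of non-negative solutions to x_1+…+x_3 = 10 is C(12,2) = 66.
Subtract solutions that violate a single cap (substitute x_i' = x_i − (cap_i+1)): x_1 ≥ 4 gives C(8,2) = 28; x_2 ≥ 3 gives C(9,2) = 36; x_3 ≥ 8 gives C(4,2) = 6. Together 70.
Add back pairs where two caps are both exceeded: 10 + 0 + 0 = 10.
By inclusion–exclusion the count is 66 − 70 + 10 = 6.

6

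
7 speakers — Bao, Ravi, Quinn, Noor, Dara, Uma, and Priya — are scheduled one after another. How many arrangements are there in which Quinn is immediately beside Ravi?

1440

Place the 5 others and the Quinn-Ravi pair as 6 objects in a line; the pair has 2 internal arrangements.
That gives 2 × 6! = 2 × 720 = 1440.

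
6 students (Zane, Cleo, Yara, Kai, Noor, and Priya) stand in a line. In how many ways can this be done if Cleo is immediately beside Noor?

Glue Cleo and Noor into one block (2 internal orders), leaving 5 units to arrange in a row.
So the count is 2·(5)! = 240.

240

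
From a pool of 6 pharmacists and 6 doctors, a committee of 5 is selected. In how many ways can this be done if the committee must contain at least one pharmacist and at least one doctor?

Total 5-person selections from all 12: C(12,5) = 792.
Selections missing a whole group: no pharmacists → C(6,5) = 6; no doctors → C(6,5) = 6.
Both groups omitted at once is impossible, so 792 − 12 = 780.

780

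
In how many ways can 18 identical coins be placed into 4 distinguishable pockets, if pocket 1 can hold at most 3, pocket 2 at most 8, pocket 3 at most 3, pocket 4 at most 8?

33

By stars and bars, unrestricted non-negative solutions to x_1+…+x_4 = 18 number C(18+3,3) = 1330.
Subtract solutions that violate a single cap (substitute x_i' = x_i − (cap_i+1)): x_1 ≥ 4 gives C(17,3) = 680; x_2 ≥ 9 gives C(12,3) = 220; x_3 ≥ 4 gives C(17,3) = 680; x_4 ≥ 9 gives C(12,3) = 220. Together 1800.
Add back pairs where two caps are both exceeded: 56 + 286 + 56 + 56 + 1 + 56 = 511.
Subtract triples: 4 + 0 + 4 + 0 = 8.
By inclusion–exclusion the count is 1330 − 1800 + 511 − 8 = 33.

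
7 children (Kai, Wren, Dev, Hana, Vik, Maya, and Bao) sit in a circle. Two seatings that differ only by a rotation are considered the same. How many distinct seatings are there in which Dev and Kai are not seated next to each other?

480

All circular seatings of 7 people number (6)! = 720.
Those with Dev next to Kai: fuse the pair into one unit and seat 6 units around a circle — 2·(5)! = 240.
Subtracting, 720 − 240 = 480.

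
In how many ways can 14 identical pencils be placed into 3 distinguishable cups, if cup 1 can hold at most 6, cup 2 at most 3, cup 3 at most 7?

Ignoring the caps, the number of non-negative solutions to x_1+…+x_3 = 14 is C(16,2) = 120.
Subtract solutions that violate a single cap (substitute x_i' = x_i − (cap_i+1)): x_1 ≥ 7 gives C(9,2) = 36; x_2 ≥ 4 gives C(12,2) = 66; x_3 ≥ 8 gives C(8,2) = 28. Together 130.
Add back pairs where two caps are both exceeded: 10 + 0 + 6 = 16.
By inclusion–exclusion the count is 120 − 130 + 16 = 6.

6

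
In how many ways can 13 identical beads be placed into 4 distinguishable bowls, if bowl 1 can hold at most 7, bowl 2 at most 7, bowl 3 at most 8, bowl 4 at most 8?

By stars and bars, unrestricted non-negative solutions to x_1+…+x_4 = 13 number C(13+3,3) = 560.
Subtract solutions that violate a single cap (substitute x_i' = x_i − (cap_i+1)): x_1 ≥ 8 gives C(8,3) = 56; x_2 ≥ 8 gives C(8,3) = 56; x_3 ≥ 9 gives C(7,3) = 35; x_4 ≥ 9 gives C(7,3) = 35. Together 182.
No two caps can be exceeded simultaneously, so the pair terms are all 0.
By inclusion–exclusion the count is 560 − 182 + 0 = 378.

378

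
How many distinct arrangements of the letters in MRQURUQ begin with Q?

180

With the first slot taken by Q, it remains to arrange the other 6 letters (MRURUQ).
Those 6 letters have R appearing twice and U appearing twice, giving (6)!/(2!·2!) = 180.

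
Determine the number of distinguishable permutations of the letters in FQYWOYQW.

FQYWOYQW has 8 letters with Q appearing twice, W appearing twice, and Y appearing twice.
So there are 8! / (2!·2!·2!) = 5040 distinguishable arrangements.

5040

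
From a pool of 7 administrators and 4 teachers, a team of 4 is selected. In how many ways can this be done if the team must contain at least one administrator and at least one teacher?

Total 4-person selections from all 11: C(11,4) = 330.
Subtract selections that omit an entire group: no administrators → C(4,4) = 1; no teachers → C(7,4) = 35.
Both groups omitted at once is impossible, so 330 − 36 = 294.

294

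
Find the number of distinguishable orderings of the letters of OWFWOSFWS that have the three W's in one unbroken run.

630

Treat the 3 copies of W as a single block. The multiset to arrange is then {WWW, F, F, O, O, S, S}, 7 items in all.
That gives (7)!/(2!·2!·2!) = 630 arrangements.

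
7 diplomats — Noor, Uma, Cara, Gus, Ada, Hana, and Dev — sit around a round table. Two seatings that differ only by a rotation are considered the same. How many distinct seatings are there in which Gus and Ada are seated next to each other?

Treat {Gus, Ada} as one unit (2 internal orders) and seat the resulting 6 units around the table: (5)! circular arrangements.
So 2 × (5)! = 2 × 120 = 240.

240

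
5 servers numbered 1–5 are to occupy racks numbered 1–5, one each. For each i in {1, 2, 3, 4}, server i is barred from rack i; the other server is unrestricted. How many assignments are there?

Let Aᵢ (for 1 ≤ i ≤ 4) be the placements that put server i in its forbidden rack. Any j of these fix j positions, leaving (5−j)! ways to fill the rest, and there are C(4,j) ways to pick which j.
By inclusion–exclusion, the number of valid placements is Σ_{j=0}^{4} (−1)^j C(4,j)·(5−j)!.
Computing: 120 − 96 + 36 − 8 + 1 = 53.

53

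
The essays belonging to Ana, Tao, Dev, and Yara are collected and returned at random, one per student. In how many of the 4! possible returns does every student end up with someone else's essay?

9

Let Aᵢ be the assignments in which student i gets their own essay. We want the size of the complement of A₁∪…∪A_4.
By inclusion–exclusion this is Σ_{j=0}^{4} (−1)^j C(4,j)·(4−j)!.
Computing: 24 − 24 + 12 − 4 + 1 = 9.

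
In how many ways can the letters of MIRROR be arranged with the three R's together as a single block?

Treat the 3 copies of R as a single block. The multiset to arrange is then {RRR, I, M, O}, 4 items in all.
All 4 items are distinct, so there are (4)! = 24 arrangements.

24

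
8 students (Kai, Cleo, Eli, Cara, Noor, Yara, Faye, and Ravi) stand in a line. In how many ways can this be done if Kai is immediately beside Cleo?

10080

Treat {Kai, Cleo} as a single unit. There are 7 units to order, and the pair itself can be ordered 2 ways.
That gives 2 × 7! = 2 × 5040 = 10080.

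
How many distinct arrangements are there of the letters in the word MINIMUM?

420

MINIMUM has 7 letters with I appearing twice and M appearing 3 times.
Dividing 7! = 5040 by 3!·2! = 12 for the repeated letters gives 420.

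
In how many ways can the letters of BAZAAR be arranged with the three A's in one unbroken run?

Treat the 3 copies of A as a single block. The multiset to arrange is then {AAA, B, R, Z}, 4 items in all.
All 4 items are distinct, so there are (4)! = 24 arrangements.

24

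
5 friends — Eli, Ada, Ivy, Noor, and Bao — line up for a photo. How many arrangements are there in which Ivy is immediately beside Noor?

48

Place the 3 others and the Ivy-Noor pair as 4 objects in a line; the pair has 2 internal arrangements.
So the count is 2·(4)! = 48.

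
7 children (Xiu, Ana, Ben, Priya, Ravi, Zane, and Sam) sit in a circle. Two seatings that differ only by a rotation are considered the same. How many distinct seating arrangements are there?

720

Fix one person's seat to break rotational symmetry; the remaining 6 people can be arranged in (6)! = 720 ways.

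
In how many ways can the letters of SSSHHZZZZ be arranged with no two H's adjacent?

Total arrangements of SSSHHZZZZ: 9!/(4!·3!·2!) = 1260.
If the two H's are adjacent, glue them into one block, leaving 8 items to arrange: (8)!/(4!·3!) = 280 ways.
Hence 1260 − 280 = 980.

980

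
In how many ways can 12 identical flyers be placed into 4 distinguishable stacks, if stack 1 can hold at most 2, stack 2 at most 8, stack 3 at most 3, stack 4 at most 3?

Ignoring the caps, the number of non-negative solutions to x_1+…+x_4 = 12 is C(15,3) = 455.
Subtract solutions that violate a single cap (substitute x_i' = x_i − (cap_i+1)): x_1 ≥ 3 gives C(12,3) = 220; x_2 ≥ 9 gives C(6,3) = 20; x_3 ≥ 4 gives C(11,3) = 165; x_4 ≥ 4 gives C(11,3) = 165. Together 570.
Add back pairs where two caps are both exceeded: 1 + 56 + 56 + 0 + 0 + 35 = 148.
Subtract triples: 0 + 0 + 4 + 0 = 4.
By inclusion–exclusion the count is 455 − 570 + 148 − 4 = 29.

29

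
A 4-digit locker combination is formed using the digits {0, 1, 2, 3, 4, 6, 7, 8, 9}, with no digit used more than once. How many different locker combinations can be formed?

Choose and order 4 of the 9 symbols: the first digit has 9 options, the next 8, then 7, 6.
That product is 9 × 8 × 7 × 6 = 3024.

3024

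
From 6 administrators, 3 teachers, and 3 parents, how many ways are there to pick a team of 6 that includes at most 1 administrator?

37

Split by how many administrators are chosen (0 through 1).
Sum: C(6,0)·C(6,6) + C(6,1)·C(6,5) = 1 + 36 = 37.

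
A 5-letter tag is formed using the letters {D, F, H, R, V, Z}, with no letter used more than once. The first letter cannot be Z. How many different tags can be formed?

600

The first letter has 6−1 = 5 choices (anything except Z).
The remaining 4 letters are filled from the other 5 symbols without repetition: 5 × 4 × 3 × 2 = 120.
Total: 5 × 120 = 600.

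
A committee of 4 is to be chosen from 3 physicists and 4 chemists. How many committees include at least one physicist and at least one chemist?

Unrestricted: C(7,4) = 35 ways to pick any 4 of the 7.
Selections missing a whole group: no physicists → C(4,4) = 1; no chemists → C(3,4) = 0.
Both groups omitted at once is impossible, so 35 − 1 = 34.

34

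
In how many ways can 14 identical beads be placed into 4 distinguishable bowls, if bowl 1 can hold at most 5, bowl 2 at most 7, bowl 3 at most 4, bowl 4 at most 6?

By stars and bars, unrestricted non-negative solutions to x_1+…+x_4 = 14 number C(14+3,3) = 680.
Subtract solutions that violate a single cap (substitute x_i' = x_i − (cap_i+1)): x_1 ≥ 6 gives C(11,3) = 165; x_2 ≥ 8 gives C(9,3) = 84; x_3 ≥ 5 gives C(12,3) = 220; x_4 ≥ 7 gives C(10,3) = 120. Together 589.
Add back pairs where two caps are both exceeded: 1 + 20 + 4 + 4 + 0 + 10 = 39.
By inclusion–exclusion the count is 680 − 589 + 39 = 130.

130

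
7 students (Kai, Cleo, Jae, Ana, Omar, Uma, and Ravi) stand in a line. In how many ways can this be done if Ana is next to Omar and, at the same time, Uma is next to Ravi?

Treat {Ana,Omar} as one block (2 orders) and {Uma,Ravi} as another (2 orders).
That leaves 5 units to arrange: 2 × 2 × 5! = 4 × 120 = 480.

480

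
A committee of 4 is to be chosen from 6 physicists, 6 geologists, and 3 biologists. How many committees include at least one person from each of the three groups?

648

Unrestricted: C(15,4) = 1365 ways to pick any 4 of the 15.
Subtract selections that omit an entire group: no physicists → C(9,4) = 126; no geologists → C(9,4) = 126; no biologists → C(12,4) = 495.
Add back selections omitting two groups (i.e. drawn from a single group): C(6,4) + C(6,4) + C(3,4) = 30.
By inclusion–exclusion: 1365 − 747 + 30 = 648.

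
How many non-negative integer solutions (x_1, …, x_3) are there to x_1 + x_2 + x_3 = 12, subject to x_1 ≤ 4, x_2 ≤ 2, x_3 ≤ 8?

6

By stars and bars, unrestricted non-negative solutions to x_1+…+x_3 = 12 number C(12+2,2) = 91.
Subtract solutions that violate a single cap (substitute x_i' = x_i − (cap_i+1)): x_1 ≥ 5 gives C(9,2) = 36; x_2 ≥ 3 gives C(11,2) = 55; x_3 ≥ 9 gives C(5,2) = 10. Together 101.
Add back pairs where two caps are both exceeded: 15 + 0 + 1 = 16.
By inclusion–exclusion the count is 91 − 101 + 16 = 6.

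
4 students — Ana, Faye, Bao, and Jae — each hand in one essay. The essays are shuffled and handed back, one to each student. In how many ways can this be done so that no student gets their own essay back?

9

Count assignments avoiding every fixed point. For any j of the 4 students fixed to their own essay, the other 4−j can be arranged in (4−j)! ways.
By inclusion–exclusion this is Σ_{j=0}^{4} (−1)^j C(4,j)·(4−j)!.
Computing: 24 − 24 + 12 − 4 + 1 = 9.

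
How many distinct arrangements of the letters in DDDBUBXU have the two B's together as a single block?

420

Treat the 2 copies of B as a single block. The multiset to arrange is then {BB, D, D, D, U, U, X}, 7 items in all.
That gives (7)!/(3!·2!) = 420 arrangements.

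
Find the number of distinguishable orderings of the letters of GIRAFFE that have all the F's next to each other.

720

Treat the 2 copies of F as a single block. The multiset to arrange is then {FF, A, E, G, I, R}, 6 items in all.
All 6 items are distinct, so there are (6)! = 720 arrangements.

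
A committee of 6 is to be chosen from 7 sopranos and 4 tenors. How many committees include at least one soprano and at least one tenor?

455

With no constraint there are C(11,6) = 462 possible selections.
Subtract selections that omit an entire group: no sopranos → C(4,6) = 0; no tenors → C(7,6) = 7.
Both groups omitted at once is impossible, so 462 − 7 = 455.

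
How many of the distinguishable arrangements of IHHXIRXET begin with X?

10080

Fix X in the first position and arrange the remaining 8 letters.
Those 8 letters have H appearing twice and I appearing twice, giving (8)!/(2!·2!) = 10080.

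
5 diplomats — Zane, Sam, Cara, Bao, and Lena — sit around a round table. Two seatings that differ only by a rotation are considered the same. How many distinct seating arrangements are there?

Seat Zane anywhere (absorbing the rotational symmetry), then permute the other 4: (4)! = 24.

24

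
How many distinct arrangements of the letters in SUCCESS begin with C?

With the first slot taken by C, it remains to arrange the other 6 letters (SUCESS).
Those 6 letters have S appearing 3 times, giving (6)!/(3!) = 120.

120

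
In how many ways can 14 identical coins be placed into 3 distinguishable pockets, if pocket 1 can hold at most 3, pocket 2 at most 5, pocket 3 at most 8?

Ignoring the caps, the number of non-negative solutions to x_1+…+x_3 = 14 is C(16,2) = 120.
Subtract solutions that violate a single cap (substitute x_i' = x_i − (cap_i+1)): x_1 ≥ 4 gives C(12,2) = 66; x_2 ≥ 6 gives C(10,2) = 45; x_3 ≥ 9 gives C(7,2) = 21. Together 132.
Add back pairs where two caps are both exceeded: 15 + 3 + 0 = 18.
By inclusion–exclusion the count is 120 − 132 + 18 = 6.

6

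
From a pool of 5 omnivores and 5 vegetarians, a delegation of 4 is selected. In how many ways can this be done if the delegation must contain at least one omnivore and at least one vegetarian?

200

Unrestricted: C(10,4) = 210 ways to pick any 4 of the 10.
Selections missing a whole group: no omnivores → C(5,4) = 5; no vegetarians → C(5,4) = 5.
Both groups omitted at once is impossible, so 210 − 10 = 200.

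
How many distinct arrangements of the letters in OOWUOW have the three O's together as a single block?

Treat the 3 copies of O as a single block. The multiset to arrange is then {OOO, U, W, W}, 4 items in all.
That gives (4)!/(2!) = 12 arrangements.

12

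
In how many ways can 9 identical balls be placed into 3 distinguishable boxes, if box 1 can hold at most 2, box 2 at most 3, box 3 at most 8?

11

Without the upper bounds there are C(11,2) = 55 ways to split 9 among 3 boxes.
Subtract solutions that violate a single cap (substitute x_i' = x_i − (cap_i+1)): x_1 ≥ 3 gives C(8,2) = 28; x_2 ≥ 4 gives C(7,2) = 21; x_3 ≥ 9 gives C(2,2) = 1. Together 50.
Add back pairs where two caps are both exceeded: 6 + 0 + 0 = 6.
By inclusion–exclusion the count is 55 − 50 + 6 = 11.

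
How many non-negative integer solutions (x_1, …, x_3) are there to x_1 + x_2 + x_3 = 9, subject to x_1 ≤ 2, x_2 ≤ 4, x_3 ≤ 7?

Ignoring the caps, the number of non-negative solutions to x_1+…+x_3 = 9 is C(11,2) = 55.
Subtract solutions that violate a single cap (substitute x_i' = x_i − (cap_i+1)): x_1 ≥ 3 gives C(8,2) = 28; x_2 ≥ 5 gives C(6,2) = 15; x_3 ≥ 8 gives C(3,2) = 3. Together 46.
Add back pairs where two caps are both exceeded: 3 + 0 + 0 = 3.
By inclusion–exclusion the count is 55 − 46 + 3 = 12.

12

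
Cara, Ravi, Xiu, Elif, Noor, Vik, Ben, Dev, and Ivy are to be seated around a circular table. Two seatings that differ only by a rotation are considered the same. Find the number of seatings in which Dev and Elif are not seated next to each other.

All circular seatings of 9 people number (8)! = 40320.
Seatings with Dev beside Elif: treat them as a block with 2 internal orders, giving 2 × (7)! = 10080.
Subtracting, 40320 − 10080 = 30240.

30240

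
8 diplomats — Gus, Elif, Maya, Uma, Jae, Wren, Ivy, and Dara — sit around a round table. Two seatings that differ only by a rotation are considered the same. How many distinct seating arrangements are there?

5040

Seat Gus anywhere (absorbing the rotational symmetry), then permute the other 7: (7)! = 5040.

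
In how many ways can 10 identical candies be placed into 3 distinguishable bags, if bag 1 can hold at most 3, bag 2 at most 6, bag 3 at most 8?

By stars and bars, unrestricted non-negative solutions to x_1+…+x_3 = 10 number C(10+2,2) = 66.
Subtract solutions that violate a single cap (substitute x_i' = x_i − (cap_i+1)): x_1 ≥ 4 gives C(8,2) = 28; x_2 ≥ 7 gives C(5,2) = 10; x_3 ≥ 9 gives C(3,2) = 3. Together 41.
No two caps can be exceeded simultaneously, so the pair terms are all 0.
By inclusion–exclusion the count is 66 − 41 + 0 = 25.

25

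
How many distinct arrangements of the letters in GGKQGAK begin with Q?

60

Fix Q in the first position and arrange the remaining 6 letters.
Those 6 letters have G appearing 3 times and K appearing twice, giving (6)!/(3!·2!) = 60.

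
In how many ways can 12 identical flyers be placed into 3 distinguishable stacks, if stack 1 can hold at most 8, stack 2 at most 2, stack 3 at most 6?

Ignoring the caps, the number of non-negative solutions to x_1+…+x_3 = 12 is C(14,2) = 91.
Subtract solutions that violate a single cap (substitute x_i' = x_i − (cap_i+1)): x_1 ≥ 9 gives C(5,2) = 10; x_2 ≥ 3 gives C(11,2) = 55; x_3 ≥ 7 gives C(7,2) = 21. Together 86.
Add back pairs where two caps are both exceeded: 1 + 0 + 6 = 7.
By inclusion–exclusion the count is 91 − 86 + 7 = 12.

12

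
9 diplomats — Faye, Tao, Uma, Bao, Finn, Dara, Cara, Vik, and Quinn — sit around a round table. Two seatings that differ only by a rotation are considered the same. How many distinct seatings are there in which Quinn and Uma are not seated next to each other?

Without the restriction there are (8)! = 40320 seatings.
Seatings with Quinn beside Uma: treat them as a block with 2 internal orders, giving 2 × (7)! = 10080.
Subtracting, 40320 − 10080 = 30240.

30240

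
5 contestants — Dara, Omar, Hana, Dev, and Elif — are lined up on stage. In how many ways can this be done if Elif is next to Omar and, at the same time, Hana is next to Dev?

Treat {Elif,Omar} as one block (2 orders) and {Hana,Dev} as another (2 orders).
That leaves 3 units to arrange: 2 × 2 × 3! = 4 × 6 = 24.

24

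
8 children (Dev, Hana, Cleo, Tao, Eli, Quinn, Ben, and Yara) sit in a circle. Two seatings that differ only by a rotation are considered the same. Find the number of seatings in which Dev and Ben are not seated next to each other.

Without the restriction there are (7)! = 5040 seatings.
Those with Dev next to Ben: fuse the pair into one unit and seat 7 units around a circle — 2·(6)! = 1440.
Subtracting, 5040 − 1440 = 3600.

3600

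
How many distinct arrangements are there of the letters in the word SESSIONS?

1680

The 8 letters of SESSIONS have repeats: S appearing 4 times.
The number of distinct arrangements is 8!/(4!) = 40320/24 = 1680.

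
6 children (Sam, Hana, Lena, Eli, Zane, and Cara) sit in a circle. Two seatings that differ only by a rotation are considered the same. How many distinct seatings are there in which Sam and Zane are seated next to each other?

Glue Sam and Zane into a block (2 internal orders). Seating 5 units around a circle gives (4)! arrangements.
So 2 × (4)! = 2 × 24 = 48.

48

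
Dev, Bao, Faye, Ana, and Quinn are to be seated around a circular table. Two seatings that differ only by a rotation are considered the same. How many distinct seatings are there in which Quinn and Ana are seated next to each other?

12

Treat {Quinn, Ana} as one unit (2 internal orders) and seat the resulting 4 units around the table: (3)! circular arrangements.
So 2 × (3)! = 2 × 6 = 12.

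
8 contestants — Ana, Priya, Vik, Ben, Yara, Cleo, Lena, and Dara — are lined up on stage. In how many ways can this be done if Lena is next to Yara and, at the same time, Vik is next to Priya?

Treat {Lena,Yara} as one block (2 orders) and {Vik,Priya} as another (2 orders).
That leaves 6 units to arrange: 2 × 2 × 6! = 4 × 720 = 2880.

2880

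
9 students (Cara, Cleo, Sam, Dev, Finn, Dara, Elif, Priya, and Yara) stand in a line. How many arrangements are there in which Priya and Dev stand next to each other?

80640

Treat {Priya, Dev} as a single unit. There are 8 units to order, and the pair itself can be ordered 2 ways.
So the count is 2·(8)! = 80640.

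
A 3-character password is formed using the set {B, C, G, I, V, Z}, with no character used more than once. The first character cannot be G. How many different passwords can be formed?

The first character has 6−1 = 5 choices (anything except G).
The remaining 2 characters are filled from the other 5 symbols without repetition: 5 × 4 = 20.
Total: 5 × 20 = 100.

100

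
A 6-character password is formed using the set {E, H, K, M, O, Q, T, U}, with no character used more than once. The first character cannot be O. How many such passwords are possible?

The first character has 8−1 = 7 choices (anything except O).
The remaining 5 characters are filled from the other 7 symbols without repetition: 7 × 6 × 5 × 4 × 3 = 2520.
Total: 7 × 2520 = 17640.

17640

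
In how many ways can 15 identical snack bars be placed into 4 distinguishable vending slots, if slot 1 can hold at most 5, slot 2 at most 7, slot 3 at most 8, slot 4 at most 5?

202

By stars and bars, unrestricted non-negative solutions to x_1+…+x_4 = 15 number C(15+3,3) = 816.
Subtract solutions that violate a single cap (substitute x_i' = x_i − (cap_i+1)): x_1 ≥ 6 gives C(12,3) = 220; x_2 ≥ 8 gives C(10,3) = 120; x_3 ≥ 9 gives C(9,3) = 84; x_4 ≥ 6 gives C(12,3) = 220. Together 644.
Add back pairs where two caps are both exceeded: 4 + 1 + 20 + 0 + 4 + 1 = 30.
By inclusion–exclusion the count is 816 − 644 + 30 = 202.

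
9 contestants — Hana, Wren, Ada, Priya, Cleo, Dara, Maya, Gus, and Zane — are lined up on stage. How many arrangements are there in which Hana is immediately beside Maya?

80640

Glue Hana and Maya into one block (2 internal orders), leaving 8 units to arrange in a row.
That gives 2 × 8! = 2 × 40320 = 80640.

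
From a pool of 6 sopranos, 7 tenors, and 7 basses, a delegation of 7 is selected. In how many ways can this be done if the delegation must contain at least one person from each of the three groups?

70658

With no constraint there are C(20,7) = 77520 possible selections.
Subtract selections that omit an entire group: no sopranos → C(14,7) = 3432; no tenors → C(13,7) = 1716; no basses → C(13,7) = 1716.
Add back selections omitting two groups (i.e. drawn from a single group): C(6,7) + C(7,7) + C(7,7) = 2.
By inclusion–exclusion: 77520 − 6864 + 2 = 70658.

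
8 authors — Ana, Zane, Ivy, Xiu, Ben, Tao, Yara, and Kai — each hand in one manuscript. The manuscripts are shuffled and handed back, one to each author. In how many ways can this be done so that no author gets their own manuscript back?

This is the derangement count D_8: permutations of 8 items with no fixed point.
By inclusion–exclusion this is Σ_{j=0}^{8} (−1)^j C(8,j)·(8−j)!.
Computing: 40320 − 40320 + 20160 − 6720 + 1680 − 336 + 56 − 8 + 1 = 14833.

14833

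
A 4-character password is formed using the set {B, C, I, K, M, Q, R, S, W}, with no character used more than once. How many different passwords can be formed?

With no repetition, fill the 4 characters in order: 9 choices, then 8, down to 6.
9 × 8 × 7 × 6 = 3024.

3024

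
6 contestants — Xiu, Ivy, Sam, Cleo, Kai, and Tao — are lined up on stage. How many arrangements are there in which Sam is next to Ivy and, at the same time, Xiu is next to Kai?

96

Treat {Sam,Ivy} as one block (2 orders) and {Xiu,Kai} as another (2 orders).
That leaves 4 units to arrange: 2 × 2 × 4! = 4 × 24 = 96.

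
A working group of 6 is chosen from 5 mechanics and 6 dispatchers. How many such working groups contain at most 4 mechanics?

Split by how many mechanics are chosen (0 through 4).
Sum: C(5,0)·C(6,6) + C(5,1)·C(6,5) + C(5,2)·C(6,4) + C(5,3)·C(6,3) + C(5,4)·C(6,2) = 1 + 30 + 150 + 200 + 75 = 456.

456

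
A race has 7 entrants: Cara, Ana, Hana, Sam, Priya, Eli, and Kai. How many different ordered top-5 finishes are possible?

2520

There are 7 choices for 1st place, 6 for 2nd, and so on down to 3 for position 5.
That gives 7 × 6 × 5 × 4 × 3 = 2520.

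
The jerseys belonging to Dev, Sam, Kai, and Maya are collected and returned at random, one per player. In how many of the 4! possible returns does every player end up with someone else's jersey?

9

Count assignments avoiding every fixed point. For any j of the 4 players fixed to their old jersey, the other 4−j can be arranged in (4−j)! ways.
By inclusion–exclusion this is Σ_{j=0}^{4} (−1)^j C(4,j)·(4−j)!.
Computing: 24 − 24 + 12 − 4 + 1 = 9.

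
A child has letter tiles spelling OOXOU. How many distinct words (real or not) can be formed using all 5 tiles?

20

Letter multiplicities in OOXOU: O×3, U×1, X×1.
The number of distinct arrangements is 5!/(3!) = 120/6 = 20.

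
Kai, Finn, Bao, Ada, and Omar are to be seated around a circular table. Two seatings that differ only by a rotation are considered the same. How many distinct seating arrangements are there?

24

Fix one person's seat to break rotational symmetry; the remaining 4 people can be arranged in (4)! = 24 ways.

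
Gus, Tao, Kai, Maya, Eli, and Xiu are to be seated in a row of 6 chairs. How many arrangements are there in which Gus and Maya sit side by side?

240

Treat {Gus, Maya} as a single unit. There are 5 units to order, and the pair itself can be ordered 2 ways.
That gives 2 × 5! = 2 × 120 = 240.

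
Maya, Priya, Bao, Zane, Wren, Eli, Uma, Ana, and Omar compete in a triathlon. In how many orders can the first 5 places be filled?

15120

This is an ordered selection of 5 from 9: P(9,5).
That gives 9 × 8 × 7 × 6 × 5 = 15120.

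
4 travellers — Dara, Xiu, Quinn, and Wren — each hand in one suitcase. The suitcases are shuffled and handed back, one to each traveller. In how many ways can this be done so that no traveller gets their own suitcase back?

9

Count assignments avoiding every fixed point. For any j of the 4 travellers fixed to their own suitcase, the other 4−j can be arranged in (4−j)! ways.
By inclusion–exclusion this is Σ_{j=0}^{4} (−1)^j C(4,j)·(4−j)!.
Computing: 24 − 24 + 12 − 4 + 1 = 9.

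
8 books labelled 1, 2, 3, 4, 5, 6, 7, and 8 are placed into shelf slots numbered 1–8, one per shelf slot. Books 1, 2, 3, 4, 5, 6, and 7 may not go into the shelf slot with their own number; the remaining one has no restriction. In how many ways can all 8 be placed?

Let Aᵢ (for 1 ≤ i ≤ 7) be the placements that put book i in its forbidden shelf slot. Any j of these fix j positions, leaving (8−j)! ways to fill the rest, and there are C(7,j) ways to pick which j.
By inclusion–exclusion, the number of valid placements is Σ_{j=0}^{7} (−1)^j C(7,j)·(8−j)!.
Computing: 40320 − 35280 + 15120 − 4200 + 840 − 126 + 14 − 1 = 16687.

16687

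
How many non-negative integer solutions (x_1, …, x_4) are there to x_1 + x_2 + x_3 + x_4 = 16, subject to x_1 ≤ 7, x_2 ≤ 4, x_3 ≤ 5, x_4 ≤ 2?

10

By stars and bars, unrestricted non-negative solutions to x_1+…+x_4 = 16 number C(16+3,3) = 969.
Subtract solutions that violate a single cap (substitute x_i' = x_i − (cap_i+1)): x_1 ≥ 8 gives C(11,3) = 165; x_2 ≥ 5 gives C(14,3) = 364; x_3 ≥ 6 gives C(13,3) = 286; x_4 ≥ 3 gives C(16,3) = 560. Together 1375.
Add back pairs where two caps are both exceeded: 20 + 10 + 56 + 56 + 165 + 120 = 427.
Subtract triples: 0 + 1 + 0 + 10 = 11.
By inclusion–exclusion the count is 969 − 1375 + 427 − 11 = 10.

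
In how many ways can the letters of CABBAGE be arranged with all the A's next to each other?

Treat the 2 copies of A as a single block. The multiset to arrange is then {AA, B, B, C, E, G}, 6 items in all.
That gives (6)!/(2!) = 360 arrangements.

360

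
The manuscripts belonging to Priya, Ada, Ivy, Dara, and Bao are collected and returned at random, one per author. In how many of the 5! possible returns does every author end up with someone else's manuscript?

Count assignments avoiding every fixed point. For any j of the 5 authors fixed to their own manuscript, the other 5−j can be arranged in (5−j)! ways.
By inclusion–exclusion this is Σ_{j=0}^{5} (−1)^j C(5,j)·(5−j)!.
Computing: 120 − 120 + 60 − 20 + 5 − 1 = 44.

44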